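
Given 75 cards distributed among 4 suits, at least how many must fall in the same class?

By pigeonhole with 75 objects and 4 categories: ceiling(75/4).

Final answer: 19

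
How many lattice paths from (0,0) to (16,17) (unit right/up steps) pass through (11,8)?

Paths (0,0)->(11,8): C(19,8) = 75582.
Paths (11,8)->(16,17): C(14,9) = 2002.
By multiplication principle: 75582 x 2002.

Final answer: 151315164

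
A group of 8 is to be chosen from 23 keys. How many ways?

C(23,8) = 23!/(8! x 15!).

Final answer: \binom{23}{8} = 490314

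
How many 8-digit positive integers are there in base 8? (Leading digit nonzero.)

Leading digit: 7 options (nonzero). Other 7 digit(s): 8 options each.
Total: 7 x 8^7.

Final answer: 14680064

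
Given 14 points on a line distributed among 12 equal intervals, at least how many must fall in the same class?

By pigeonhole with 14 objects and 12 categories: ceiling(14/12).

Final answer: 2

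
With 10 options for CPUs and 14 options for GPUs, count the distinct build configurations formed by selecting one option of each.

By the multiplication principle: 10 x 14.

Final answer: 140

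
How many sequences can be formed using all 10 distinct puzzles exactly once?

The number of ways to arrange 10 distinct objects is 10!.

Final answer: 10! = 3628800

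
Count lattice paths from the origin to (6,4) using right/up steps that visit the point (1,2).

Paths (0,0)->(1,2): C(3,2) = 3.
Paths (1,2)->(6,4): C(7,2) = 21.
By multiplication principle: 3 x 21.

Final answer: 63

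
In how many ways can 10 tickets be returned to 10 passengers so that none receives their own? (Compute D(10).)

Use the recurrence D(n) = (n-1)(D(n-1) + D(n-2)) with D(0)=1, D(1)=0.
D(2) = 1 x (0 + 1) = 1
D(3) = 2 x (1 + 0) = 2
D(4) = 3 x (2 + 1) = 9
D(5) = 4 x (9 + 2) = 44
D(6) = 5 x (44 + 9) = 265
D(7) = 6 x (265 + 44) = 1854
D(8) = 7 x (1854 + 265) = 14833
D(9) = 8 x (14833 + 1854) = 133496
D(10) = 9 x (D(9) + D(8)) = 9 x (133496 + 14833)

Final answer: D(10) = 1334961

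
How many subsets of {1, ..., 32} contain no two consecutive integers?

Condition on whether n belongs to the subset: if not, any valid subset of {1, ..., n-1} works (a(n-1)); if so, n-1 is excluded and the rest is a valid subset of {1, ..., n-2} (a(n-2)). Hence a(n) = a(n-1) + a(n-2), a(1)=2, a(2)=3.
Building up term by term: a(1)=2, a(2)=3, a(3)=5, a(4)=8, a(5)=13, a(6)=21, a(7)=34, a(8)=55, a(9)=89, a(10)=144, a(11)=233, a(12)=377, a(13)=610, a(14)=987, a(15)=1597, a(16)=2584, a(17)=4181, a(18)=6765, a(19)=10946, a(20)=17711, a(21)=28657, a(22)=46368, a(23)=75025, a(24)=121393, a(25)=196418, a(26)=317811, a(27)=514229, a(28)=832040, a(29)=1346269, a(30)=2178309, a(31)=3524578, a(32)=5702887.

Final answer: 5702887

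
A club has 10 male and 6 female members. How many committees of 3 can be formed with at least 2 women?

Sum over valid woman counts:
C(6,2)C(10,1) = 150
C(6,3)C(10,0) = 20
Total: 150 + 20.

Final answer: 170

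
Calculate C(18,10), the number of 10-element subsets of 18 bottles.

C(18,10) = 18!/(10! x 8!).

Final answer: \binom{18}{10} = 43758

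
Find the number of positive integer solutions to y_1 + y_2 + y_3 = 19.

Substitute y'_i = y_i - 1 (so y'_i >= 0). Then sum y'_i = 19 - 3 = 16.
Stars and bars: C(16+3-1, 3-1) = C(18,2).

Final answer: C(18,2) = 153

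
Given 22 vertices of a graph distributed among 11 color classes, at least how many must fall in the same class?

By pigeonhole with 22 objects and 11 categories: ceiling(22/11).

Final answer: 2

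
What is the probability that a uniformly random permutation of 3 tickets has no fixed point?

Derangements satisfy D(n) = (n-1)(D(n-1) + D(n-2)), starting from D(0)=1, D(1)=0.
Building up: D(2)=1, D(3)=2.
Total arrangements: 3! = 6.
Probability = D(3)/3! = 1/3.

Final answer: D(3)/3! = 2/6 = 0.333333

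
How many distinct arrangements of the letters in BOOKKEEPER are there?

Letters (B:1, E:3, K:2, O:2, P:1, R:1). Total letters: 10.
Permutations = 10!/(3! x 2! x 2!).

Final answer: 151200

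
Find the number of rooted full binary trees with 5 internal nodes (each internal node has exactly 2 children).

This is a standard Catalan-number count: the answer is C_n. Here n = 5.
C_n = (2n)!/(n!(n+1)!), so C_{5} = 10!/(5! x 6!) = C(10,5)/6 = 252/6.

Final answer: C_{5} = 42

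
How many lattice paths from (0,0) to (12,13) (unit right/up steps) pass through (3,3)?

Paths (0,0)->(3,3): C(6,3) = 20.
Paths (3,3)->(12,13): C(19,10) = 92378.
By multiplication principle: 20 x 92378.

Final answer: 1847560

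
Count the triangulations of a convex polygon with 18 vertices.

This is a standard Catalan-number count: the answer is C_n. Here n = 18 - 2 = 16.
C_n = C(2n,n) - C(2n,n+1), so C_{16} = C(32,16) - C(32,17) = 601080390 - 565722720.

Final answer: C_{16} = 35357670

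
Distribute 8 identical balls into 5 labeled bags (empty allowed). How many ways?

Stars and bars: C(n+k-1, k-1) = C(12,4).

Final answer: C(12,4) = 495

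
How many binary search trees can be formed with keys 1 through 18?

This is counted by the nth Catalan number C_n. Here n = 18.
Using C_0 = 1 and C_(k+1) = C_k x 2(2k+1)/(k+2), build up term by term: C_1=1, C_2=2, C_3=5, C_4=14, C_5=42, C_6=132, C_7=429, C_8=1430, C_9=4862, C_10=16796, C_11=58786, C_12=208012, C_13=742900, C_14=2674440, C_15=9694845, C_16=35357670, C_17=129644790, C_18=477638700.

Final answer: C_{18} = 477638700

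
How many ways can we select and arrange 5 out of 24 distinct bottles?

P(24,5) = 24!/(24-5)! = 24!/19!.

Final answer: P(24,5) = 5100480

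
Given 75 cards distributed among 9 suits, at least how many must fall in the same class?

By pigeonhole with 75 objects and 9 categories: ceiling(75/9).

Final answer: 9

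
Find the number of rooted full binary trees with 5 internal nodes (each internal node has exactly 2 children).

This is counted by the nth Catalan number C_n. Here n = 5.
Using C_0 = 1 and C_(k+1) = C_k x 2(2k+1)/(k+2), build up term by term: C_1=1, C_2=2, C_3=5, C_4=14, C_5=42.

Final answer: C_{5} = 42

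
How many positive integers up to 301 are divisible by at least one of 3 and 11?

Multiples of 3: 100. Multiples of 11: 27. Of both (lcm=33): 9.
By inclusion-exclusion: 100 + 27 - 9.

Final answer: 118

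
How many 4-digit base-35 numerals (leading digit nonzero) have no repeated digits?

The leading digit has 34 choices (anything but zero); the next has 34 (anything but the first), then 33, and so on, one fewer each time.
Total: 34 x 34 x 33 x 32.

Final answer: 1220736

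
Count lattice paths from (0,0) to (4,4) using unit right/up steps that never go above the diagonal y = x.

Total monotonic paths to (4,4): C(8,4) = 70.
By the reflection principle, paths that go above the diagonal number C(8,5) = 56.
Valid Dyck paths: 70 - 56.
(Check: C(8,4) - C(8,5) = C(8,4)/5, the Catalan number C_{4}.)

Final answer: C_{4} = 14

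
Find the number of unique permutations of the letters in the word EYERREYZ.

Letters (E:3, R:2, Y:2, Z:1). Total letters: 8.
Permutations = 8!/(3! x 2! x 2!).

Final answer: 1680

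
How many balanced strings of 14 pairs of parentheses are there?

This is counted by the nth Catalan number C_n. Here n = 14 (pairs).
Using C_0 = 1 and C_(k+1) = C_k x 2(2k+1)/(k+2), build up term by term: C_1=1, C_2=2, C_3=5, C_4=14, C_5=42, C_6=132, C_7=429, C_8=1430, C_9=4862, C_10=16796, C_11=58786, C_12=208012, C_13=742900, C_14=2674440.

Final answer: C_{14} = 2674440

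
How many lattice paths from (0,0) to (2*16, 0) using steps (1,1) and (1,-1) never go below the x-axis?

Total monotonic paths to (16,16): C(32,16) = 601080390.
A path is bad iff it touches y = x + 1; reflecting its initial segment maps bad paths bijectively onto all paths to (15,17), of which there are C(32,17) = 565722720.
Valid Dyck paths: 601080390 - 565722720.
(These counts are the Catalan numbers.)

Final answer: C_{16} = 35357670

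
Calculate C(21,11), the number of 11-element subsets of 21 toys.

C(21,11) = 21!/(11! x 10!).

Final answer: \binom{21}{11} = 352716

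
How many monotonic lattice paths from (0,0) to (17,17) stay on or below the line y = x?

Total monotonic paths to (17,17): C(34,17) = 2333606220.
A path is bad iff it touches y = x + 1; reflecting its initial segment maps bad paths bijectively onto all paths to (16,18), of which there are C(34,18) = 2203961430.
Valid Dyck paths: 2333606220 - 2203961430.
(These counts are the Catalan numbers.)

Final answer: C_{17} = 129644790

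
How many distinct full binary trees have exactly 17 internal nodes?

The structures are counted by the Catalan number C_n. Here n = 17.
C_n = C(2n,n) - C(2n,n+1), so C_{17} = C(34,17) - C(34,18) = 2333606220 - 2203961430.

Final answer: C_{17} = 129644790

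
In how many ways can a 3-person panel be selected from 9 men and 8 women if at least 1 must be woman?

Sum over valid woman counts:
C(8,1)C(9,2) = 288
C(8,2)C(9,1) = 252
C(8,3)C(9,0) = 56
Total: 288 + 252 + 56.

Final answer: 596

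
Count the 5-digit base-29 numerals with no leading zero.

In base 29, the leading digit has 28 choices (1..28); each of the remaining 4 digits has 29 choices.
Total: 28 x 29^4.

Final answer: 19803868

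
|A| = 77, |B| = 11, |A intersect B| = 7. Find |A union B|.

|A union B| = |A| + |B| - |A intersect B| = 77 + 11 - 7.

Final answer: 81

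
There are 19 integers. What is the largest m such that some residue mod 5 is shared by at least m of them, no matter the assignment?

There are 5 possible values for residue mod 5. With 19 integers and 5 categories, by pigeonhole: ceiling(19/5).

Final answer: 4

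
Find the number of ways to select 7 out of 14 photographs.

C(14,7) = 14!/(7! x 7!).

Final answer: \binom{14}{7} = 3432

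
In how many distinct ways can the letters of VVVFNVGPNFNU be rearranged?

Letters (F:2, G:1, N:3, P:1, U:1, V:4). Total letters: 12.
Permutations = 12!/(4! x 3! x 2!).

Final answer: 1663200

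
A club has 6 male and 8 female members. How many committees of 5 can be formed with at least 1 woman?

Sum over valid woman counts:
C(8,1)C(6,4) = 120
C(8,2)C(6,3) = 560
C(8,3)C(6,2) = 840
C(8,4)C(6,1) = 420
C(8,5)C(6,0) = 56
Total: 120 + 560 + 840 + 420 + 56.

Final answer: 1996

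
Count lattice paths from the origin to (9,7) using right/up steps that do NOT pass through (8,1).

Total paths to (9,7): C(16,7) = 11440.
Paths through (8,1): C(9,1) x C(7,6) = 63.
Avoiding (8,1): 11440 - 63.

Final answer: 11377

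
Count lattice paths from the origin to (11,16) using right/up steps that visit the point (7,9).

Paths (0,0)->(7,9): C(16,9) = 11440.
Paths (7,9)->(11,16): C(11,7) = 330.
By multiplication principle: 11440 x 330.

Final answer: 3775200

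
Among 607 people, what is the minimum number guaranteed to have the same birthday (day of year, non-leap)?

There are 365 possible values for birthday (day of year, non-leap). With 607 people and 365 categories, by pigeonhole: ceiling(607/365).

Final answer: 2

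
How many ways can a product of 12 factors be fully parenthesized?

This is counted by the nth Catalan number C_n. Here n = 12 - 1 = 11.
C_n = C(2n,n)/(n+1), so C_{11} = C(22,11)/12 = 705432/12.

Final answer: C_{11} = 58786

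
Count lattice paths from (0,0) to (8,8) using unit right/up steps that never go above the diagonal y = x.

Total monotonic paths to (8,8): C(16,8) = 12870.
Paths that cross above y=x (reflection bijection): C(16,9) = 11440.
Valid Dyck paths: 12870 - 11440.
(Check: C(16,8) - C(16,9) = C(16,8)/9, the Catalan number C_{8}.)

Final answer: C_{8} = 1430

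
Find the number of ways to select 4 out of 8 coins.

C(8,4) = 8!/(4! x (8-4)!).

Final answer: C(8,4) = 70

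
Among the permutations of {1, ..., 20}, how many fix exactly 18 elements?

Choose which 18 elements are fixed: C(20,18) = 190.
Derange the remaining 2 using D(j) = (j-1)(D(j-1) + D(j-2)), D(0)=1, D(1)=0: D(2)=1.
Total: 190 x 1.

Final answer: C(20,18) D(2) = 190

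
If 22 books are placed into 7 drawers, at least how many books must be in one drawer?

By the pigeonhole principle: ceiling(22/7).

Final answer: 4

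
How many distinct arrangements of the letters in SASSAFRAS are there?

Letters (A:3, F:1, R:1, S:4). Total letters: 9.
Permutations = 9!/(4! x 3!).

Final answer: 2520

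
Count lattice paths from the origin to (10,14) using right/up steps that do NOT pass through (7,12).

Total paths to (10,14): C(24,14) = 1961256.
Paths through (7,12): C(19,12) x C(5,2) = 503880.
Avoiding (7,12): 1961256 - 503880.

Final answer: 1457376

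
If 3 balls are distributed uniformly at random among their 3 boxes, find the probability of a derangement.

D(n) = (n-1)(D(n-1) + D(n-2)), D(0)=1, D(1)=0.
Building up: D(2)=1, D(3)=2.
Total arrangements: 3! = 6.
Probability = D(3)/3! = 1/3.

Final answer: D(3)/3! = 2/6 = 0.333333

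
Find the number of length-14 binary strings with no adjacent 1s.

Let a(n) count valid strings. If the last bit is 0 the prefix is any valid string of length n-1; if it is 1 the string must end in 01 with a valid prefix of length n-2. So a(n) = a(n-1) + a(n-2), a(1)=2, a(2)=3.
Computing successive values: a(1)=2, a(2)=3, a(3)=5, a(4)=8, a(5)=13, a(6)=21, a(7)=34, a(8)=55, a(9)=89, a(10)=144, a(11)=233, a(12)=377, a(13)=610, a(14)=987.

Final answer: 987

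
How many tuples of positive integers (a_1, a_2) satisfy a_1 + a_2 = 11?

Substitute a'_i = a_i - 1 (so a'_i >= 0). Then sum a'_i = 11 - 2 = 9.
Stars and bars: C(9+2-1, 2-1) = C(10,1).

Final answer: C(10,1) = 10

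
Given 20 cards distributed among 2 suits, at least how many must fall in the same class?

By pigeonhole with 20 objects and 2 categories: ceiling(20/2).

Final answer: 10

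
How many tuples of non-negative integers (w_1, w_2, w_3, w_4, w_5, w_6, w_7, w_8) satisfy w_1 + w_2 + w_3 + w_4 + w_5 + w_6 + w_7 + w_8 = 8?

Stars and bars with 8 stars and 7 bars:
C(8+8-1, 8-1) = C(15,7).

Final answer: C(15,7) = 6435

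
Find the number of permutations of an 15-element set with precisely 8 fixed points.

Choose which 8 elements are fixed: C(15,8) = 6435.
Derange the remaining 7 using D(j) = (j-1)(D(j-1) + D(j-2)), D(0)=1, D(1)=0: D(2)=1, D(3)=2, D(4)=9, D(5)=44, D(6)=265, D(7)=1854.
Total: 6435 x 1854.

Final answer: C(15,8) D(7) = 11930490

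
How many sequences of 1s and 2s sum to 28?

Let f(n) be the number of climbs. Removing the last move (1 or 2 steps) gives f(n) = f(n-1) + f(n-2); base cases f(1)=1, f(2)=2.
Computing successive values: f(1)=1, f(2)=2, f(3)=3, f(4)=5, f(5)=8, f(6)=13, f(7)=21, f(8)=34, f(9)=55, f(10)=89, f(11)=144, f(12)=233, f(13)=377, f(14)=610, f(15)=987, f(16)=1597, f(17)=2584, f(18)=4181, f(19)=6765, f(20)=10946, f(21)=17711, f(22)=28657, f(23)=46368, f(24)=75025, f(25)=121393, f(26)=196418, f(27)=317811, f(28)=514229.

Final answer: 514229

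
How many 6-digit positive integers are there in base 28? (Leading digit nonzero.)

In base 28, the leading digit has 27 choices (1..27); each of the remaining 5 digits has 28 choices.
Total: 27 x 28^5.

Final answer: 464679936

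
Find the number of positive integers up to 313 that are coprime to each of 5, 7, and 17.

|div by 5|=62, |div by 7|=44, |div by 17|=18.
|div by 5&7|=8, |div by 5&17|=3, |div by 7&17|=2, |div by all|=0.
By inclusion-exclusion, divisible by at least one: 62+44+18-8-3-2+0 = 111.
Not divisible by any: 313 - 111.

Final answer: 202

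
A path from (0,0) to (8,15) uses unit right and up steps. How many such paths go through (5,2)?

Paths (0,0)->(5,2): C(7,2) = 21.
Paths (5,2)->(8,15): C(16,13) = 560.
By multiplication principle: 21 x 560.

Final answer: 11760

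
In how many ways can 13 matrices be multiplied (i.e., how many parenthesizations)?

The structures are counted by the Catalan number C_n. Here n = 13 - 1 = 12.
C_n = C(2n,n) - C(2n,n+1), so C_{12} = C(24,12) - C(24,13) = 2704156 - 2496144.

Final answer: C_{12} = 208012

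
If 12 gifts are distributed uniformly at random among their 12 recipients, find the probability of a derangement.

Derangements satisfy D(n) = (n-1)(D(n-1) + D(n-2)), starting from D(0)=1, D(1)=0.
Building up: D(2)=1, D(3)=2, D(4)=9, D(5)=44, D(6)=265, D(7)=1854, D(8)=14833, D(9)=133496, D(10)=1334961, D(11)=14684570, D(12)=176214841.
Total arrangements: 12! = 479001600.
Probability = D(12)/12! = 16019531/43545600.

Final answer: D(12)/12! = 176214841/479001600 = 0.367879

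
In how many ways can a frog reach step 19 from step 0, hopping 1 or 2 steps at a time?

Condition on the final move: it is a 1-step (f(n-1) ways to get there) or a 2-step (f(n-2) ways), so f(n) = f(n-1) + f(n-2), with f(1)=1, f(2)=2.
Computing successive values: f(1)=1, f(2)=2, f(3)=3, f(4)=5, f(5)=8, f(6)=13, f(7)=21, f(8)=34, f(9)=55, f(10)=89, f(11)=144, f(12)=233, f(13)=377, f(14)=610, f(15)=987, f(16)=1597, f(17)=2584, f(18)=4181, f(19)=6765.

Final answer: 6765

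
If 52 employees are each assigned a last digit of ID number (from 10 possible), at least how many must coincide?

There are 10 possible values for last digit of ID number. With 52 employees and 10 categories, by pigeonhole: ceiling(52/10).

Final answer: 6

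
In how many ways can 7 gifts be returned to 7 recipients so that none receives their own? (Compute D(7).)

D(n) = (n-1)(D(n-1) + D(n-2)), D(0)=1, D(1)=0.
D(2) = 1 x (0 + 1) = 1
D(3) = 2 x (1 + 0) = 2
D(4) = 3 x (2 + 1) = 9
D(5) = 4 x (9 + 2) = 44
D(6) = 5 x (44 + 9) = 265
D(7) = 6 x (D(6) + D(5)) = 6 x (265 + 44)

Final answer: D(7) = 1854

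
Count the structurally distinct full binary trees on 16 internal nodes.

This is a standard Catalan-number count: the answer is C_n. Here n = 16.
C_n = (2n)!/(n!(n+1)!), so C_{16} = 32!/(16! x 17!) = C(32,16)/17 = 601080390/17.

Final answer: C_{16} = 35357670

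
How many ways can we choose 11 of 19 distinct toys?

C(19,11) = 19!/(11! x 8!).

Final answer: \binom{19}{11} = 75582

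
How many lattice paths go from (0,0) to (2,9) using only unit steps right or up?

Each path has 2 right steps and 9 up steps in some order (11 steps total).
Choose which 9 of the 11 steps are up: C(11,9).

Final answer: C(11,9) = 55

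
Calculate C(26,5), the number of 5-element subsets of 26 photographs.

C(26,5) = 26!/(5! x 21!).

Final answer: \binom{26}{5} = 65780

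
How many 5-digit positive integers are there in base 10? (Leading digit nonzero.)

Leading digit: 9 options (nonzero). Other 4 digit(s): 10 options each.
Total: 9 x 10^4.

Final answer: 90000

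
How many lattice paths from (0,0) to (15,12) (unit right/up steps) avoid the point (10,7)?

Total paths to (15,12): C(27,12) = 17383860.
Paths through (10,7): C(17,7) x C(10,5) = 4900896.
Avoiding (10,7): 17383860 - 4900896.

Final answer: 12482964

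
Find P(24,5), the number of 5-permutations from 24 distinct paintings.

P(24,5) = 24!/(24-5)! = 24!/19!.

Final answer: P(24,5) = 5100480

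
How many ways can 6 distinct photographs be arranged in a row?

The number of ways to arrange 6 distinct objects is 6!.

Final answer: 6! = 720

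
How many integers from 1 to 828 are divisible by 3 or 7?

Multiples of 3: 276. Multiples of 7: 118. Of both (lcm=21): 39.
By inclusion-exclusion: 276 + 118 - 39.

Final answer: 355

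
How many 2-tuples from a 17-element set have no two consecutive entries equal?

Let g(n) count such strings. g(1) = 17, and each valid string of length n-1 extends in 16 ways (any symbol but the last), so g(n) = 16 g(n-1).
Total: g(2) = 17 x 16^1.

Final answer: 17 x 16^{1} = 272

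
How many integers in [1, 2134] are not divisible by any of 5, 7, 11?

|div by 5|=426, |div by 7|=304, |div by 11|=194.
|div by 5&7|=60, |div by 5&11|=38, |div by 7&11|=27, |div by all|=5.
By inclusion-exclusion, divisible by at least one: 426+304+194-60-38-27+5 = 804.
Not divisible by any: 2134 - 804.

Final answer: 1330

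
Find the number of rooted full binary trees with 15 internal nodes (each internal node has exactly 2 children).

The structures are counted by the Catalan number C_n. Here n = 15.
C_n = C(2n,n) - C(2n,n+1), so C_{15} = C(30,15) - C(30,16) = 155117520 - 145422675.

Final answer: C_{15} = 9694845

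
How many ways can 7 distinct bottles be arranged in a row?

The number of ways to arrange 7 distinct objects is 7!.

Final answer: 7! = 5040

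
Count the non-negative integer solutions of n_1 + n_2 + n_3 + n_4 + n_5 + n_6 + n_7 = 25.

Stars and bars with 25 stars and 6 bars:
C(25+7-1, 7-1) = C(31,6).

Final answer: C(31,6) = 736281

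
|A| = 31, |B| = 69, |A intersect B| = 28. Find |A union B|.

|A union B| = |A| + |B| - |A intersect B| = 31 + 69 - 28.

Final answer: 72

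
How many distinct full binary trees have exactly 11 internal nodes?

The structures are counted by the Catalan number C_n. Here n = 11.
C_n = C(2n,n)/(n+1), so C_{11} = C(22,11)/12 = 705432/12.

Final answer: C_{11} = 58786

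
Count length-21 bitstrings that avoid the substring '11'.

Classify by the final bit: ...0 gives a(n-1) strings, ...01 gives a(n-2) strings. Thus a(n) = a(n-1) + a(n-2) with a(1)=2, a(2)=3.
Computing successive values: a(1)=2, a(2)=3, a(3)=5, a(4)=8, a(5)=13, a(6)=21, a(7)=34, a(8)=55, a(9)=89, a(10)=144, a(11)=233, a(12)=377, a(13)=610, a(14)=987, a(15)=1597, a(16)=2584, a(17)=4181, a(18)=6765, a(19)=10946, a(20)=17711, a(21)=28657.

Final answer: 28657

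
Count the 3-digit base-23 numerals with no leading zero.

These are the integers in [23^2, 23^3), so the count is 23^3 - 23^2 = 22 x 23^2.

Final answer: 11638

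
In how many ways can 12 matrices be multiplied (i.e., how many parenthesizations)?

This is a standard Catalan-number count: the answer is C_n. Here n = 12 - 1 = 11.
C_n = C(2n,n)/(n+1), so C_{11} = C(22,11)/12 = 705432/12.

Final answer: C_{11} = 58786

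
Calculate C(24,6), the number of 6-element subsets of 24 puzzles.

C(24,6) = 24!/(6! x (24-6)!).

Final answer: C(24,6) = 134596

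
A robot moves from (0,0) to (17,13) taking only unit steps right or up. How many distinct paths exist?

Each path has 17 right steps and 13 up steps in some order (30 steps total).
Choose which 13 of the 30 steps are up: C(30,13).

Final answer: C(30,13) = 119759850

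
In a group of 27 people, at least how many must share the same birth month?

There are 12 possible values for birth month. With 27 people and 12 categories, by pigeonhole: ceiling(27/12).

Final answer: 3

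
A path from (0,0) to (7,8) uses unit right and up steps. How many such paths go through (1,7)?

Paths (0,0)->(1,7): C(8,7) = 8.
Paths (1,7)->(7,8): C(7,1) = 7.
By multiplication principle: 8 x 7.

Final answer: 56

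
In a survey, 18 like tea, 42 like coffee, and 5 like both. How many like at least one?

|A union B| = |A| + |B| - |A intersect B| = 18 + 42 - 5.

Final answer: 55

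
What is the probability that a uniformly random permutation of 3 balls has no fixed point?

Use the recurrence D(n) = (n-1)(D(n-1) + D(n-2)) with D(0)=1, D(1)=0.
Building up: D(2)=1, D(3)=2.
Total arrangements: 3! = 6.
Probability = D(3)/3! = 1/3.

Final answer: D(3)/3! = 2/6 = 0.333333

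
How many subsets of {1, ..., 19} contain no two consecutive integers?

Condition on whether n belongs to the subset: if not, any valid subset of {1, ..., n-1} works (a(n-1)); if so, n-1 is excluded and the rest is a valid subset of {1, ..., n-2} (a(n-2)). Hence a(n) = a(n-1) + a(n-2), a(1)=2, a(2)=3.
Building up term by term: a(1)=2, a(2)=3, a(3)=5, a(4)=8, a(5)=13, a(6)=21, a(7)=34, a(8)=55, a(9)=89, a(10)=144, a(11)=233, a(12)=377, a(13)=610, a(14)=987, a(15)=1597, a(16)=2584, a(17)=4181, a(18)=6765, a(19)=10946.

Final answer: 10946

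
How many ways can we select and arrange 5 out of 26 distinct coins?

P(26,5) = 26!/(26-5)! = 26!/21!.

Final answer: P(26,5) = 7893600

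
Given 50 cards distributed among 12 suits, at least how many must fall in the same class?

By pigeonhole with 50 objects and 12 categories: ceiling(50/12).

Final answer: 5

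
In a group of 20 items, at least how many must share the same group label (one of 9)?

There are 9 possible values for group label (one of 9). With 20 items and 9 categories, by pigeonhole: ceiling(20/9).

Final answer: 3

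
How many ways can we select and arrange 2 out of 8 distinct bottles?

P(8,2) = 8!/(8-2)! = 8!/6!.

Final answer: P(8,2) = 56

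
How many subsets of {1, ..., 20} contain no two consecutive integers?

Condition on whether n belongs to the subset: if not, any valid subset of {1, ..., n-1} works (a(n-1)); if so, n-1 is excluded and the rest is a valid subset of {1, ..., n-2} (a(n-2)). Hence a(n) = a(n-1) + a(n-2), a(1)=2, a(2)=3.
Computing successive values: a(1)=2, a(2)=3, a(3)=5, a(4)=8, a(5)=13, a(6)=21, a(7)=34, a(8)=55, a(9)=89, a(10)=144, a(11)=233, a(12)=377, a(13)=610, a(14)=987, a(15)=1597, a(16)=2584, a(17)=4181, a(18)=6765, a(19)=10946, a(20)=17711.

Final answer: 17711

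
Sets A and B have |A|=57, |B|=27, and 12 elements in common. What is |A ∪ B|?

|A union B| = |A| + |B| - |A intersect B| = 57 + 27 - 12.

Final answer: 72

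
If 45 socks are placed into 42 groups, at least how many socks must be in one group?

By the pigeonhole principle: ceiling(45/42).

Final answer: 2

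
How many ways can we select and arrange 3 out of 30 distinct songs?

P(30,3) = 30!/(30-3)! = 30!/27!.

Final answer: P(30,3) = 24360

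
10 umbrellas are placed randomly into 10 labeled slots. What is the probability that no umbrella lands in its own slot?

Derangements satisfy D(n) = (n-1)(D(n-1) + D(n-2)), starting from D(0)=1, D(1)=0.
Building up: D(2)=1, D(3)=2, D(4)=9, D(5)=44, D(6)=265, D(7)=1854, D(8)=14833, D(9)=133496, D(10)=1334961.
Total arrangements: 10! = 3628800.
Probability = D(10)/10! = 16481/44800.

Final answer: D(10)/10! = 1334961/3628800 = 0.367879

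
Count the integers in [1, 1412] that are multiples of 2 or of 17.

Multiples of 2: 706. Multiples of 17: 83. Of both (lcm=34): 41.
By inclusion-exclusion: 706 + 83 - 41.

Final answer: 748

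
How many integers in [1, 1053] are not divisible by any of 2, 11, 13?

|div by 2|=526, |div by 11|=95, |div by 13|=81.
|div by 2&11|=47, |div by 2&13|=40, |div by 11&13|=7, |div by all|=3.
By inclusion-exclusion, divisible by at least one: 526+95+81-47-40-7+3 = 611.
Not divisible by any: 1053 - 611.

Final answer: 442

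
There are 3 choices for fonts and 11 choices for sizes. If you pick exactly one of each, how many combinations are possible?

By the multiplication principle: 3 x 11.

Final answer: 33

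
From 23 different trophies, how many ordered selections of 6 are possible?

P(23,6) = 23!/(23-6)! = 23!/17!.

Final answer: P(23,6) = 72681840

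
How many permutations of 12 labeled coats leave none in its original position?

D(n) = (n-1)(D(n-1) + D(n-2)), D(0)=1, D(1)=0.
D(2) = 1 x (0 + 1) = 1
D(3) = 2 x (1 + 0) = 2
D(4) = 3 x (2 + 1) = 9
D(5) = 4 x (9 + 2) = 44
D(6) = 5 x (44 + 9) = 265
D(7) = 6 x (265 + 44) = 1854
D(8) = 7 x (1854 + 265) = 14833
D(9) = 8 x (14833 + 1854) = 133496
D(10) = 9 x (133496 + 14833) = 1334961
D(11) = 10 x (1334961 + 133496) = 14684570
D(12) = 11 x (D(11) + D(10)) = 11 x (14684570 + 1334961)

Final answer: D(12) = 176214841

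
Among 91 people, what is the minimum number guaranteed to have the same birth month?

There are 12 possible values for birth month. With 91 people and 12 categories, by pigeonhole: ceiling(91/12).

Final answer: 8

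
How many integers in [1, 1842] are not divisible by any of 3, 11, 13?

|div by 3|=614, |div by 11|=167, |div by 13|=141.
|div by 3&11|=55, |div by 3&13|=47, |div by 11&13|=12, |div by all|=4.
By inclusion-exclusion, divisible by at least one: 614+167+141-55-47-12+4 = 812.
Not divisible by any: 1842 - 812.

Final answer: 1030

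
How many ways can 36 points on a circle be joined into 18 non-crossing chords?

This is counted by the nth Catalan number C_n. Here n = 36/2 = 18.
C_n = C(2n,n) - C(2n,n+1), so C_{18} = C(36,18) - C(36,19) = 9075135300 - 8597496600.

Final answer: C_{18} = 477638700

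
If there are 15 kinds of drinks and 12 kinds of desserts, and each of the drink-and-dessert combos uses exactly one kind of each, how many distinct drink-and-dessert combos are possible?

By the multiplication principle: 15 x 12.

Final answer: 180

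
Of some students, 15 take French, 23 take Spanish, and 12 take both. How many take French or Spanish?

|A union B| = |A| + |B| - |A intersect B| = 15 + 23 - 12.

Final answer: 26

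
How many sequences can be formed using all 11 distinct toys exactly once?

The number of ways to arrange 11 distinct objects is 11!.

Final answer: 11! = 39916800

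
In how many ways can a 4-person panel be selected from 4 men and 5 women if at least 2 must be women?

Sum over valid woman counts:
C(5,2)C(4,2) = 60
C(5,3)C(4,1) = 40
C(5,4)C(4,0) = 5
Total: 60 + 40 + 5.

Final answer: 105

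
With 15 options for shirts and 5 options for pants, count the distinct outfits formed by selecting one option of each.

By the multiplication principle: 15 x 5.

Final answer: 75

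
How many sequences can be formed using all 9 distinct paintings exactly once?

The number of ways to arrange 9 distinct objects is 9!.

Final answer: 9! = 362880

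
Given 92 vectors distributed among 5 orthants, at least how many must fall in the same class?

By pigeonhole with 92 objects and 5 categories: ceiling(92/5).

Final answer: 19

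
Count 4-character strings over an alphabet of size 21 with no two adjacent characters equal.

First character: 21 choices. Each subsequent: 20 choices (must differ from the previous one).
Total: 21 x 20^3.

Final answer: 21 x 20^{3} = 168000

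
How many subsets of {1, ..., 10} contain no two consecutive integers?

Let a(n) count such subsets of {1, ..., n}. Either n is excluded (a(n-1) ways) or n is included, forcing n-1 out (a(n-2) ways), so a(n) = a(n-1) + a(n-2) with a(1)=2, a(2)=3.
Computing successive values: a(1)=2, a(2)=3, a(3)=5, a(4)=8, a(5)=13, a(6)=21, a(7)=34, a(8)=55, a(9)=89, a(10)=144.

Final answer: 144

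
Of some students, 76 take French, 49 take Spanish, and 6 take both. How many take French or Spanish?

|A union B| = |A| + |B| - |A intersect B| = 76 + 49 - 6.

Final answer: 119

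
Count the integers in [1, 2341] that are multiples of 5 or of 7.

Multiples of 5: 468. Multiples of 7: 334. Of both (lcm=35): 66.
By inclusion-exclusion: 468 + 334 - 66.

Final answer: 736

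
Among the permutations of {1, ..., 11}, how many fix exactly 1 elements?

Choose which 1 elements are fixed: C(11,1) = 11.
Derange the remaining 10 using D(j) = (j-1)(D(j-1) + D(j-2)), D(0)=1, D(1)=0: D(2)=1, D(3)=2, D(4)=9, D(5)=44, D(6)=265, D(7)=1854, D(8)=14833, D(9)=133496, D(10)=1334961.
Total: 11 x 1334961.

Final answer: C(11,1) D(10) = 14684571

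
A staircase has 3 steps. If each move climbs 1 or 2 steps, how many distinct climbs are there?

Let f(n) be the number of climbs. Removing the last move (1 or 2 steps) gives f(n) = f(n-1) + f(n-2); base cases f(1)=1, f(2)=2.
Building up term by term: f(1)=1, f(2)=2, f(3)=3.

Final answer: 3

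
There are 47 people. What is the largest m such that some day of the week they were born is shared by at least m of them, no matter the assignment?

There are 7 possible values for day of the week they were born. With 47 people and 7 categories, by pigeonhole: ceiling(47/7).

Final answer: 7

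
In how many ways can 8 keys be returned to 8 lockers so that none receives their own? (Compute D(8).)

Use the recurrence D(n) = (n-1)(D(n-1) + D(n-2)) with D(0)=1, D(1)=0.
D(2) = 1 x (0 + 1) = 1
D(3) = 2 x (1 + 0) = 2
D(4) = 3 x (2 + 1) = 9
D(5) = 4 x (9 + 2) = 44
D(6) = 5 x (44 + 9) = 265
D(7) = 6 x (265 + 44) = 1854
D(8) = 7 x (D(7) + D(6)) = 7 x (1854 + 265)

Final answer: D(8) = 14833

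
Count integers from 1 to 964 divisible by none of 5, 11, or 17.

|div by 5|=192, |div by 11|=87, |div by 17|=56.
|div by 5&11|=17, |div by 5&17|=11, |div by 11&17|=5, |div by all|=1.
By inclusion-exclusion, divisible by at least one: 192+87+56-17-11-5+1 = 303.
Not divisible by any: 964 - 303.

Final answer: 661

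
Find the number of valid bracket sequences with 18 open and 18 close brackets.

This is a standard Catalan-number count: the answer is C_n. Here n = 18 (pairs).
C_n = (2n)!/(n!(n+1)!), so C_{18} = 36!/(18! x 19!) = C(36,18)/19 = 9075135300/19.

Final answer: C_{18} = 477638700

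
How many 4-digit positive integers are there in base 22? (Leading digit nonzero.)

Leading digit: 21 options (nonzero). Other 3 digit(s): 22 options each.
Total: 21 x 22^3.

Final answer: 223608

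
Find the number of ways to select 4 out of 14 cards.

C(14,4) = 14!/(4! x (14-4)!).

Final answer: C(14,4) = 1001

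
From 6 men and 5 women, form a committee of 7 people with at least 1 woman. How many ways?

Sum over valid woman counts:
C(5,1)C(6,6) = 5
C(5,2)C(6,5) = 60
C(5,3)C(6,4) = 150
C(5,4)C(6,3) = 100
C(5,5)C(6,2) = 15
Total: 5 + 60 + 150 + 100 + 15.

Final answer: 330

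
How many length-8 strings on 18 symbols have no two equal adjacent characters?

Let g(n) count such strings. g(1) = 18, and each valid string of length n-1 extends in 17 ways (any symbol but the last), so g(n) = 17 g(n-1).
Total: g(8) = 18 x 17^7.

Final answer: 18 x 17^{7} = 7386096114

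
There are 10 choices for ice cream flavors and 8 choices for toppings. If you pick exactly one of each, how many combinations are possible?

By the multiplication principle: 10 x 8.

Final answer: 80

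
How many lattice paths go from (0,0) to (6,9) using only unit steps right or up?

Each path has 6 right steps and 9 up steps in some order (15 steps total).
Choose which 9 of the 15 steps are up: C(15,9).

Final answer: C(15,9) = 5005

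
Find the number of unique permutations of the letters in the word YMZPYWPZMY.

Letters (M:2, P:2, W:1, Y:3, Z:2). Total letters: 10.
Permutations = 10!/(3! x 2! x 2! x 2!).

Final answer: 75600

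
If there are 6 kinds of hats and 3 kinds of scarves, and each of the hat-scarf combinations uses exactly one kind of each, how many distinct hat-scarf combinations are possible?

By the multiplication principle: 6 x 3.

Final answer: 18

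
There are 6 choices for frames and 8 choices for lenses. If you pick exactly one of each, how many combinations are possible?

By the multiplication principle: 6 x 8.

Final answer: 48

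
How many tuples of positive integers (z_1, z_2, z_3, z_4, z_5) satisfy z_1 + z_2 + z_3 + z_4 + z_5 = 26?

Substitute z'_i = z_i - 1 (so z'_i >= 0). Then sum z'_i = 26 - 5 = 21.
Stars and bars: C(21+5-1, 5-1) = C(25,4).

Final answer: C(25,4) = 12650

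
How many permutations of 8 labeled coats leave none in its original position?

Derangements satisfy D(n) = (n-1)(D(n-1) + D(n-2)), starting from D(0)=1, D(1)=0.
D(2) = 1 x (0 + 1) = 1
D(3) = 2 x (1 + 0) = 2
D(4) = 3 x (2 + 1) = 9
D(5) = 4 x (9 + 2) = 44
D(6) = 5 x (44 + 9) = 265
D(7) = 6 x (265 + 44) = 1854
D(8) = 7 x (D(7) + D(6)) = 7 x (1854 + 265)

Final answer: D(8) = 14833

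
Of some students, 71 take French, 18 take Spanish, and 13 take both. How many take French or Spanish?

|A union B| = |A| + |B| - |A intersect B| = 71 + 18 - 13.

Final answer: 76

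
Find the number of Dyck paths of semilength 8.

Total monotonic paths to (8,8): C(16,8) = 12870.
Reflecting each bad path at its first crossing gives a bijection with paths to (7,9): C(16,9) = 11440.
Valid Dyck paths: 12870 - 11440.
(These counts are the Catalan numbers.)

Final answer: C_{8} = 1430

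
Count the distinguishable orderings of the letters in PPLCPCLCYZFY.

Letters (C:3, F:1, L:2, P:3, Y:2, Z:1). Total letters: 12.
Permutations = 12!/(3! x 3! x 2! x 2!).

Final answer: 3326400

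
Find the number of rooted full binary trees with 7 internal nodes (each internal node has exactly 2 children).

This is a standard Catalan-number count: the answer is C_n. Here n = 7.
Using C_0 = 1 and C_(k+1) = C_k x 2(2k+1)/(k+2), build up term by term: C_1=1, C_2=2, C_3=5, C_4=14, C_5=42, C_6=132, C_7=429.

Final answer: C_{7} = 429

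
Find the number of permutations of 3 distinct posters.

The number of ways to arrange 3 distinct objects is 3!.

Final answer: 3! = 6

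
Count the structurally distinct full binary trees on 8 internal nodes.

This is a standard Catalan-number count: the answer is C_n. Here n = 8.
Using C_0 = 1 and C_(k+1) = C_k x 2(2k+1)/(k+2), build up term by term: C_1=1, C_2=2, C_3=5, C_4=14, C_5=42, C_6=132, C_7=429, C_8=1430.

Final answer: C_{8} = 1430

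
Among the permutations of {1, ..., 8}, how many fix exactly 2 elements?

Choose which 2 elements are fixed: C(8,2) = 28.
Derange the remaining 6 using D(j) = (j-1)(D(j-1) + D(j-2)), D(0)=1, D(1)=0: D(2)=1, D(3)=2, D(4)=9, D(5)=44, D(6)=265.
Total: 28 x 265.

Final answer: C(8,2) D(6) = 7420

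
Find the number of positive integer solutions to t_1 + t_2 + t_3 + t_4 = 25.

Substitute t'_i = t_i - 1 (so t'_i >= 0). Then sum t'_i = 25 - 4 = 21.
Stars and bars: C(21+4-1, 4-1) = C(24,3).

Final answer: C(24,3) = 2024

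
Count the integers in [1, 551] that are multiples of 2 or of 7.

Multiples of 2: 275. Multiples of 7: 78. Of both (lcm=14): 39.
By inclusion-exclusion: 275 + 78 - 39.

Final answer: 314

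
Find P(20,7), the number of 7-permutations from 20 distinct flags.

P(20,7) = 20!/(20-7)! = 20!/13!.

Final answer: P(20,7) = 390700800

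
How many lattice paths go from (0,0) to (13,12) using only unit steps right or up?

Each path has 13 right steps and 12 up steps in some order (25 steps total).
Choose which 12 of the 25 steps are up: C(25,12).

Final answer: C(25,12) = 5200300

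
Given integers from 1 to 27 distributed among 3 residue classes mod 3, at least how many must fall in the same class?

By pigeonhole with 27 objects and 3 categories: ceiling(27/3).

Final answer: 9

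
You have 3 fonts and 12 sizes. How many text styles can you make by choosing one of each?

By the multiplication principle: 3 x 12.

Final answer: 36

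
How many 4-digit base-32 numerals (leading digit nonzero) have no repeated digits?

First digit: 31 (nonzero). Second: 31 (not first). Third: 30, etc.
Total: 31 x 31 x 30 x 29.

Final answer: 836070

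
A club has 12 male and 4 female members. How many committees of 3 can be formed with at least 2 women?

Sum over valid woman counts:
C(4,2)C(12,1) = 72
C(4,3)C(12,0) = 4
Total: 72 + 4.

Final answer: 76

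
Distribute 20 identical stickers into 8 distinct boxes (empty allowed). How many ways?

Stars and bars: C(n+k-1, k-1) = C(27,7).

Final answer: C(27,7) = 888030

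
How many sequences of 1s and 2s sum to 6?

Let f(n) count the ways. The last step is size 1 or 2, so f(n) = f(n-1) + f(n-2) with f(1)=1, f(2)=2.
Building up term by term: f(1)=1, f(2)=2, f(3)=3, f(4)=5, f(5)=8, f(6)=13.

Final answer: 13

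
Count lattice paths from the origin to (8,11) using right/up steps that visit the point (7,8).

Paths (0,0)->(7,8): C(15,8) = 6435.
Paths (7,8)->(8,11): C(4,3) = 4.
By multiplication principle: 6435 x 4.

Final answer: 25740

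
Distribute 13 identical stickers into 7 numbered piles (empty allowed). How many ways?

Stars and bars: C(n+k-1, k-1) = C(19,6).

Final answer: C(19,6) = 27132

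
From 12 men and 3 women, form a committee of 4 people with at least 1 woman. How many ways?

Sum over valid woman counts:
C(3,1)C(12,3) = 660
C(3,2)C(12,2) = 198
C(3,3)C(12,1) = 12
Total: 660 + 198 + 12.

Final answer: 870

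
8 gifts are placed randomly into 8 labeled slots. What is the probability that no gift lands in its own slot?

Derangements satisfy D(n) = (n-1)(D(n-1) + D(n-2)), starting from D(0)=1, D(1)=0.
Building up: D(2)=1, D(3)=2, D(4)=9, D(5)=44, D(6)=265, D(7)=1854, D(8)=14833.
Total arrangements: 8! = 40320.
Probability = D(8)/8! = 2119/5760.

Final answer: D(8)/8! = 14833/40320 = 0.367882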